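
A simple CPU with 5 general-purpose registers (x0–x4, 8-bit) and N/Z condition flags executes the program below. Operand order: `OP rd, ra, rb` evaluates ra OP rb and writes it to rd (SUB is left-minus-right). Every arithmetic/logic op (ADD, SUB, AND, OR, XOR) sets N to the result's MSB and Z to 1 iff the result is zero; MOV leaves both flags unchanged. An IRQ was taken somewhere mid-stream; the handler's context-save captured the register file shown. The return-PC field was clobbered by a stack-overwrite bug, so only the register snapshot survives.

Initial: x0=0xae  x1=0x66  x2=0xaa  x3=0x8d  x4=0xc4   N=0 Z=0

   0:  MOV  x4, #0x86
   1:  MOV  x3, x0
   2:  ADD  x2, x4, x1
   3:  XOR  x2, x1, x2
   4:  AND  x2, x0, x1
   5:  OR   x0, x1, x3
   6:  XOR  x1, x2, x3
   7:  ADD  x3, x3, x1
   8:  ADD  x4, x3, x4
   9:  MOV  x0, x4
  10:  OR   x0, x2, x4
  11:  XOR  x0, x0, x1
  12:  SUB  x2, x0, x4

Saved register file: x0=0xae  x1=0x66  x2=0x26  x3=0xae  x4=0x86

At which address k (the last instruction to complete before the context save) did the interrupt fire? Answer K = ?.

K = 4

after  0: x0=0xae x1=0x66 x2=0xaa x3=0x8d x4=0x86  N=0 Z=0
after  1: x0=0xae x1=0x66 x2=0xaa x3=0xae x4=0x86  N=0 Z=0
after  2: x0=0xae x1=0x66 x2=0xec x3=0xae x4=0x86  N=1 Z=0
after  3: x0=0xae x1=0x66 x2=0x8a x3=0xae x4=0x86  N=1 Z=0
after  4: x0=0xae x1=0x66 x2=0x26 x3=0xae x4=0x86  N=0 Z=0
-- IRQ taken; context saved, return-PC = 5 --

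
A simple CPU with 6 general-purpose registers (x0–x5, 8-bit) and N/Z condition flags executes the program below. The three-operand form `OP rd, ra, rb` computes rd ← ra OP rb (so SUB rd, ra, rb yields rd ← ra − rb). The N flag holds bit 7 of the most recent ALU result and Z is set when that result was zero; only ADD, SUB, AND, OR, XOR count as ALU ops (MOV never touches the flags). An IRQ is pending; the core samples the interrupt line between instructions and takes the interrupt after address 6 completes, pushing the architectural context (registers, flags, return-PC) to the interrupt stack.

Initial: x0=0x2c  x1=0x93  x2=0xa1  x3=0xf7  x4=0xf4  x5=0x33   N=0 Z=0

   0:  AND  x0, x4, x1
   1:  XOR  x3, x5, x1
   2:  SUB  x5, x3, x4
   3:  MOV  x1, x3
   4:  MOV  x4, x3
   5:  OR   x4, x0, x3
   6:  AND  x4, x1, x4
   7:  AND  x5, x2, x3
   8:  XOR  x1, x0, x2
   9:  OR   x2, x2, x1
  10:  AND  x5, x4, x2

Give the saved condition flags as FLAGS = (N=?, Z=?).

FLAGS = (N=1, Z=0)

after  0: x0=0x90 x1=0x93 x2=0xa1 x3=0xf7 x4=0xf4 x5=0x33  N=1 Z=0
after  1: x0=0x90 x1=0x93 x2=0xa1 x3=0xa0 x4=0xf4 x5=0x33  N=1 Z=0
after  2: x0=0x90 x1=0x93 x2=0xa1 x3=0xa0 x4=0xf4 x5=0xac  N=1 Z=0
after  3: x0=0x90 x1=0xa0 x2=0xa1 x3=0xa0 x4=0xf4 x5=0xac  N=1 Z=0
after  4: x0=0x90 x1=0xa0 x2=0xa1 x3=0xa0 x4=0xa0 x5=0xac  N=1 Z=0
after  5: x0=0x90 x1=0xa0 x2=0xa1 x3=0xa0 x4=0xb0 x5=0xac  N=1 Z=0
after  6: x0=0x90 x1=0xa0 x2=0xa1 x3=0xa0 x4=0xa0 x5=0xac  N=1 Z=0
-- IRQ taken; context saved, return-PC = 7 --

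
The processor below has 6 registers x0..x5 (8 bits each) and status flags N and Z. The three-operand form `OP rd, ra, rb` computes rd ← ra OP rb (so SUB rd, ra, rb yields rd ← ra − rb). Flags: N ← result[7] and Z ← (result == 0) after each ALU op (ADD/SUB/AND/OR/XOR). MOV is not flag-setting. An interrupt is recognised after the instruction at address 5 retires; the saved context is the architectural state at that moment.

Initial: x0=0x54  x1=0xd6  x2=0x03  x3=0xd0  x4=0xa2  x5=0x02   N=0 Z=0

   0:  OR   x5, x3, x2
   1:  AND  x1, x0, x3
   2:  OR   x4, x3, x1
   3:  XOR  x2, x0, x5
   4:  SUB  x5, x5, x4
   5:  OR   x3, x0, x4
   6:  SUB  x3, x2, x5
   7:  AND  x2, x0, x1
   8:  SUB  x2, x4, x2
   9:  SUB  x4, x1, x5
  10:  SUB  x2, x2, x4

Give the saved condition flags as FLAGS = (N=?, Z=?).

FLAGS = (N=1, Z=0)

after  0: x0=0x54 x1=0xd6 x2=0x03 x3=0xd0 x4=0xa2 x5=0xd3  N=1 Z=0
after  1: x0=0x54 x1=0x50 x2=0x03 x3=0xd0 x4=0xa2 x5=0xd3  N=0 Z=0
after  2: x0=0x54 x1=0x50 x2=0x03 x3=0xd0 x4=0xd0 x5=0xd3  N=1 Z=0
after  3: x0=0x54 x1=0x50 x2=0x87 x3=0xd0 x4=0xd0 x5=0xd3  N=1 Z=0
after  4: x0=0x54 x1=0x50 x2=0x87 x3=0xd0 x4=0xd0 x5=0x03  N=0 Z=0
after  5: x0=0x54 x1=0x50 x2=0x87 x3=0xd4 x4=0xd0 x5=0x03  N=1 Z=0
-- IRQ taken; context saved, return-PC = 6 --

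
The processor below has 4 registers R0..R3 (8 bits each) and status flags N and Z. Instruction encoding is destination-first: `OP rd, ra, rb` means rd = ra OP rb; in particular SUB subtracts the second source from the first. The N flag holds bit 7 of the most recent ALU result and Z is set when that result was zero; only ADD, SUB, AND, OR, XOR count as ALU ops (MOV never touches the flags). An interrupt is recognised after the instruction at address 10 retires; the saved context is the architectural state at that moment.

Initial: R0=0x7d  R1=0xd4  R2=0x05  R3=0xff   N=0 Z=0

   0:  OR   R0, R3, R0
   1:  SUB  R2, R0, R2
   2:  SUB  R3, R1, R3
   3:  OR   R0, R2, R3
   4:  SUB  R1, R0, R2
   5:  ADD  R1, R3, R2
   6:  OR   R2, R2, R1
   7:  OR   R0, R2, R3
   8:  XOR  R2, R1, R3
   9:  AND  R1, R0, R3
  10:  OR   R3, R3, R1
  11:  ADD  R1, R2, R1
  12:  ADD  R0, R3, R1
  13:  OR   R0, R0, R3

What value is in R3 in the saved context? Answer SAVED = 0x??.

SAVED = 0xd5

after  0: R0=0xff R1=0xd4 R2=0x05 R3=0xff  N=1 Z=0
after  1: R0=0xff R1=0xd4 R2=0xfa R3=0xff  N=1 Z=0
after  2: R0=0xff R1=0xd4 R2=0xfa R3=0xd5  N=1 Z=0
after  3: R0=0xff R1=0xd4 R2=0xfa R3=0xd5  N=1 Z=0
after  4: R0=0xff R1=0x05 R2=0xfa R3=0xd5  N=0 Z=0
after  5: R0=0xff R1=0xcf R2=0xfa R3=0xd5  N=1 Z=0
after  6: R0=0xff R1=0xcf R2=0xff R3=0xd5  N=1 Z=0
after  7: R0=0xff R1=0xcf R2=0xff R3=0xd5  N=1 Z=0
after  8: R0=0xff R1=0xcf R2=0x1a R3=0xd5  N=0 Z=0
after  9: R0=0xff R1=0xd5 R2=0x1a R3=0xd5  N=1 Z=0
after 10: R0=0xff R1=0xd5 R2=0x1a R3=0xd5  N=1 Z=0
-- IRQ taken; context saved, return-PC = 11 --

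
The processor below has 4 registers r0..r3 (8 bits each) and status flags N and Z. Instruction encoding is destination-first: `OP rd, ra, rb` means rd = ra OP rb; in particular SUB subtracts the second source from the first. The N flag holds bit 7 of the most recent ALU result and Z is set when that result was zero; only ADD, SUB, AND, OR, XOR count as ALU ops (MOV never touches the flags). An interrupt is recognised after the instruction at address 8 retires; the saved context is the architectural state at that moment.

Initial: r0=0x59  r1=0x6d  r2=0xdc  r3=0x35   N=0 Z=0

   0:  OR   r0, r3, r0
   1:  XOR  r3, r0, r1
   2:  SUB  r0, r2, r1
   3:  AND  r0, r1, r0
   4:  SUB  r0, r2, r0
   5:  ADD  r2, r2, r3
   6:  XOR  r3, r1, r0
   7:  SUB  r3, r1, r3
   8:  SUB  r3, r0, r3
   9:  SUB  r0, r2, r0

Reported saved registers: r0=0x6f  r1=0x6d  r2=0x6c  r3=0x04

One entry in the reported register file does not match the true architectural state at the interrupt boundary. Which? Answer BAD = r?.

BAD = r2

after  0: r0=0x7d r1=0x6d r2=0xdc r3=0x35  N=0 Z=0
after  1: r0=0x7d r1=0x6d r2=0xdc r3=0x10  N=0 Z=0
after  2: r0=0x6f r1=0x6d r2=0xdc r3=0x10  N=0 Z=0
after  3: r0=0x6d r1=0x6d r2=0xdc r3=0x10  N=0 Z=0
after  4: r0=0x6f r1=0x6d r2=0xdc r3=0x10  N=0 Z=0
after  5: r0=0x6f r1=0x6d r2=0xec r3=0x10  N=1 Z=0
after  6: r0=0x6f r1=0x6d r2=0xec r3=0x02  N=0 Z=0
after  7: r0=0x6f r1=0x6d r2=0xec r3=0x6b  N=0 Z=0
after  8: r0=0x6f r1=0x6d r2=0xec r3=0x04  N=0 Z=0
-- IRQ taken; context saved, return-PC = 9 --
mismatch: r2: reported 0x6c vs actual 0xec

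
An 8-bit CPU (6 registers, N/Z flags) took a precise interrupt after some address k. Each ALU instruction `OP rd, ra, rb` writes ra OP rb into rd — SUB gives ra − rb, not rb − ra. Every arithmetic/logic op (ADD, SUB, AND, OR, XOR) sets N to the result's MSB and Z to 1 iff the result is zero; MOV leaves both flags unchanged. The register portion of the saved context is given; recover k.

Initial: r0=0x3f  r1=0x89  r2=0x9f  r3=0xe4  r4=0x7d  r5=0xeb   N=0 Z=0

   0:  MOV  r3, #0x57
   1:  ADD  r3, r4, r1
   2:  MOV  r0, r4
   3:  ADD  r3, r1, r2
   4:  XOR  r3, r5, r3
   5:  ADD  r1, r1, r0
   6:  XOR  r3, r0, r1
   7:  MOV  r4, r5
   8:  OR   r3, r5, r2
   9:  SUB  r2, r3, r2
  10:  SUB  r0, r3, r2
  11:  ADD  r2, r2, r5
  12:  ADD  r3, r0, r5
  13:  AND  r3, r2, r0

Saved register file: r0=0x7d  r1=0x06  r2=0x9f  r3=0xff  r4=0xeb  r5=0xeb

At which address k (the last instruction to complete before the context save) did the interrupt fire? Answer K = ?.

after  0: r0=0x3f r1=0x89 r2=0x9f r3=0x57 r4=0x7d r5=0xeb  N=0 Z=0
after  1: r0=0x3f r1=0x89 r2=0x9f r3=0x06 r4=0x7d r5=0xeb  N=0 Z=0
after  2: r0=0x7d r1=0x89 r2=0x9f r3=0x06 r4=0x7d r5=0xeb  N=0 Z=0
after  3: r0=0x7d r1=0x89 r2=0x9f r3=0x28 r4=0x7d r5=0xeb  N=0 Z=0
after  4: r0=0x7d r1=0x89 r2=0x9f r3=0xc3 r4=0x7d r5=0xeb  N=1 Z=0
after  5: r0=0x7d r1=0x06 r2=0x9f r3=0xc3 r4=0x7d r5=0xeb  N=0 Z=0
after  6: r0=0x7d r1=0x06 r2=0x9f r3=0x7b r4=0x7d r5=0xeb  N=0 Z=0
after  7: r0=0x7d r1=0x06 r2=0x9f r3=0x7b r4=0xeb r5=0xeb  N=0 Z=0
after  8: r0=0x7d r1=0x06 r2=0x9f r3=0xff r4=0xeb r5=0xeb  N=1 Z=0
-- IRQ taken; context saved, return-PC = 9 --

K = 8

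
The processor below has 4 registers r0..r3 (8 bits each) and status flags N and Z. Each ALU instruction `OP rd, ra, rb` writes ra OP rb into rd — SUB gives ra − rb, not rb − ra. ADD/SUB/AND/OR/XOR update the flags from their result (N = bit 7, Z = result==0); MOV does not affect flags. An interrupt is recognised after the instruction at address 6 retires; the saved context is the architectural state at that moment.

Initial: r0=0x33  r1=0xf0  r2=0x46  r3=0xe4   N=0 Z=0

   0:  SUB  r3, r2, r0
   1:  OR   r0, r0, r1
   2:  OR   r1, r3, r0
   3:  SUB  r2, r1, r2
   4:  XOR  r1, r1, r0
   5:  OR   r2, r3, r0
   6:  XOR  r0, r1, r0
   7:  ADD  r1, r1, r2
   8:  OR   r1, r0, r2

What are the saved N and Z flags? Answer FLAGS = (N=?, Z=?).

after  0: r0=0x33 r1=0xf0 r2=0x46 r3=0x13  N=0 Z=0
after  1: r0=0xf3 r1=0xf0 r2=0x46 r3=0x13  N=1 Z=0
after  2: r0=0xf3 r1=0xf3 r2=0x46 r3=0x13  N=1 Z=0
after  3: r0=0xf3 r1=0xf3 r2=0xad r3=0x13  N=1 Z=0
after  4: r0=0xf3 r1=0x00 r2=0xad r3=0x13  N=0 Z=1
after  5: r0=0xf3 r1=0x00 r2=0xf3 r3=0x13  N=1 Z=0
after  6: r0=0xf3 r1=0x00 r2=0xf3 r3=0x13  N=1 Z=0
-- IRQ taken; context saved, return-PC = 7 --

FLAGS = (N=1, Z=0)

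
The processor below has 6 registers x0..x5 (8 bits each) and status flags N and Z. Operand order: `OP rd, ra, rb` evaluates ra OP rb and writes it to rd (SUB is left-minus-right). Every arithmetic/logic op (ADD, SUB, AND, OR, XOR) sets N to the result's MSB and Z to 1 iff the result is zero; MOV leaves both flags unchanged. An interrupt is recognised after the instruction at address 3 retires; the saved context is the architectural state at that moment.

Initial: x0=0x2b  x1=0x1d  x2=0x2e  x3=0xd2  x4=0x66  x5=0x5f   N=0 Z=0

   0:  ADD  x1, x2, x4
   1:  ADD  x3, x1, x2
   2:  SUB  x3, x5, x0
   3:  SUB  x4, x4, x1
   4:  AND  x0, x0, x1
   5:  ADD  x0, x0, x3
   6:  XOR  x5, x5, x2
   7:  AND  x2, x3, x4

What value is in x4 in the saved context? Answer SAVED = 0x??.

after  0: x0=0x2b x1=0x94 x2=0x2e x3=0xd2 x4=0x66 x5=0x5f  N=1 Z=0
after  1: x0=0x2b x1=0x94 x2=0x2e x3=0xc2 x4=0x66 x5=0x5f  N=1 Z=0
after  2: x0=0x2b x1=0x94 x2=0x2e x3=0x34 x4=0x66 x5=0x5f  N=0 Z=0
after  3: x0=0x2b x1=0x94 x2=0x2e x3=0x34 x4=0xd2 x5=0x5f  N=1 Z=0
-- IRQ taken; context saved, return-PC = 4 --

SAVED = 0xd2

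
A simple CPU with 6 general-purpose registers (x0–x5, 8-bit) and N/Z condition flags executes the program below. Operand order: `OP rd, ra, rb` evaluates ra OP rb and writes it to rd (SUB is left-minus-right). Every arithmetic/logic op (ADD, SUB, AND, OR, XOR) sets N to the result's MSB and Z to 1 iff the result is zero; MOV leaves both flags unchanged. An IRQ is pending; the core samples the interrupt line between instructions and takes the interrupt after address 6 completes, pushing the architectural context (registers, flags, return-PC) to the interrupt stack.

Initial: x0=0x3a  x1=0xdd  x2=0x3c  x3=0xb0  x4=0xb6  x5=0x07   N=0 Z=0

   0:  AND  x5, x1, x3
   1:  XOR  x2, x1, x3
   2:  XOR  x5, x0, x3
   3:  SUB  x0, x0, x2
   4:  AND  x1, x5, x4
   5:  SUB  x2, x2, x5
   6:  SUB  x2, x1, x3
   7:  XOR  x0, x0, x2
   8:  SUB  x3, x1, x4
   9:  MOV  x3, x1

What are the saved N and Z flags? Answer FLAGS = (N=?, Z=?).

FLAGS = (N=1, Z=0)

after  0: x0=0x3a x1=0xdd x2=0x3c x3=0xb0 x4=0xb6 x5=0x90  N=1 Z=0
after  1: x0=0x3a x1=0xdd x2=0x6d x3=0xb0 x4=0xb6 x5=0x90  N=0 Z=0
after  2: x0=0x3a x1=0xdd x2=0x6d x3=0xb0 x4=0xb6 x5=0x8a  N=1 Z=0
after  3: x0=0xcd x1=0xdd x2=0x6d x3=0xb0 x4=0xb6 x5=0x8a  N=1 Z=0
after  4: x0=0xcd x1=0x82 x2=0x6d x3=0xb0 x4=0xb6 x5=0x8a  N=1 Z=0
after  5: x0=0xcd x1=0x82 x2=0xe3 x3=0xb0 x4=0xb6 x5=0x8a  N=1 Z=0
after  6: x0=0xcd x1=0x82 x2=0xd2 x3=0xb0 x4=0xb6 x5=0x8a  N=1 Z=0
-- IRQ taken; context saved, return-PC = 7 --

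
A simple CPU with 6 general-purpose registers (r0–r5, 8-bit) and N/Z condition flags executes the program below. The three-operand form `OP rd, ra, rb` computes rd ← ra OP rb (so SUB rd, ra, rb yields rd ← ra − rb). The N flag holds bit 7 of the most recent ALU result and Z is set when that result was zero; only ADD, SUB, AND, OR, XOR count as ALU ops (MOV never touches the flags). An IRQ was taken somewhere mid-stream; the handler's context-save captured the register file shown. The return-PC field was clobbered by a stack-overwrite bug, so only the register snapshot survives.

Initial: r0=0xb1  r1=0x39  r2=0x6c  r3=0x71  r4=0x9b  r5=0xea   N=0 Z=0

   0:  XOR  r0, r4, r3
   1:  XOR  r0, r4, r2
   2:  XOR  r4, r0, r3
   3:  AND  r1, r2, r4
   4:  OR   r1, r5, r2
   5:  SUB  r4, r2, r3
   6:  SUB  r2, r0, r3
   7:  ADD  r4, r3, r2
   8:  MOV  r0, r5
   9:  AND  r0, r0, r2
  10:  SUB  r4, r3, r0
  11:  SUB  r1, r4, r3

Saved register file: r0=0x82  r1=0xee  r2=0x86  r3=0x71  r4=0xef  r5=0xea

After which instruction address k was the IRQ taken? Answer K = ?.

K = 10

after  0: r0=0xea r1=0x39 r2=0x6c r3=0x71 r4=0x9b r5=0xea  N=1 Z=0
after  1: r0=0xf7 r1=0x39 r2=0x6c r3=0x71 r4=0x9b r5=0xea  N=1 Z=0
after  2: r0=0xf7 r1=0x39 r2=0x6c r3=0x71 r4=0x86 r5=0xea  N=1 Z=0
after  3: r0=0xf7 r1=0x04 r2=0x6c r3=0x71 r4=0x86 r5=0xea  N=0 Z=0
after  4: r0=0xf7 r1=0xee r2=0x6c r3=0x71 r4=0x86 r5=0xea  N=1 Z=0
after  5: r0=0xf7 r1=0xee r2=0x6c r3=0x71 r4=0xfb r5=0xea  N=1 Z=0
after  6: r0=0xf7 r1=0xee r2=0x86 r3=0x71 r4=0xfb r5=0xea  N=1 Z=0
after  7: r0=0xf7 r1=0xee r2=0x86 r3=0x71 r4=0xf7 r5=0xea  N=1 Z=0
after  8: r0=0xea r1=0xee r2=0x86 r3=0x71 r4=0xf7 r5=0xea  N=1 Z=0
after  9: r0=0x82 r1=0xee r2=0x86 r3=0x71 r4=0xf7 r5=0xea  N=1 Z=0
after 10: r0=0x82 r1=0xee r2=0x86 r3=0x71 r4=0xef r5=0xea  N=1 Z=0
-- IRQ taken; context saved, return-PC = 11 --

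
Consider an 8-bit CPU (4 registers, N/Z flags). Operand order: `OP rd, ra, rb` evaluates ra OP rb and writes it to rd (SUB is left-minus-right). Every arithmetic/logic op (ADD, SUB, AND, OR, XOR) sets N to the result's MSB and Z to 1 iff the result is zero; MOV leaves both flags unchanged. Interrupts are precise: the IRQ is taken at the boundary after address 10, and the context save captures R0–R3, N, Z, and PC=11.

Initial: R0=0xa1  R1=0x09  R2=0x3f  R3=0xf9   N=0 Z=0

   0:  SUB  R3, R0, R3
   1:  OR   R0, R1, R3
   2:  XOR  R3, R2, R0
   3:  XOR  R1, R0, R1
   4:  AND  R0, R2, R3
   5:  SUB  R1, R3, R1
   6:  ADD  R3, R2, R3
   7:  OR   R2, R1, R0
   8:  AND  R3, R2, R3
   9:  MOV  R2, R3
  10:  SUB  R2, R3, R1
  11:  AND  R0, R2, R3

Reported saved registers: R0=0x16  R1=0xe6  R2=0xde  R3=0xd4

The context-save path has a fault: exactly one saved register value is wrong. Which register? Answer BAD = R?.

after  0: R0=0xa1 R1=0x09 R2=0x3f R3=0xa8  N=1 Z=0
after  1: R0=0xa9 R1=0x09 R2=0x3f R3=0xa8  N=1 Z=0
after  2: R0=0xa9 R1=0x09 R2=0x3f R3=0x96  N=1 Z=0
after  3: R0=0xa9 R1=0xa0 R2=0x3f R3=0x96  N=1 Z=0
after  4: R0=0x16 R1=0xa0 R2=0x3f R3=0x96  N=0 Z=0
after  5: R0=0x16 R1=0xf6 R2=0x3f R3=0x96  N=1 Z=0
after  6: R0=0x16 R1=0xf6 R2=0x3f R3=0xd5  N=1 Z=0
after  7: R0=0x16 R1=0xf6 R2=0xf6 R3=0xd5  N=1 Z=0
after  8: R0=0x16 R1=0xf6 R2=0xf6 R3=0xd4  N=1 Z=0
after  9: R0=0x16 R1=0xf6 R2=0xd4 R3=0xd4  N=1 Z=0
after 10: R0=0x16 R1=0xf6 R2=0xde R3=0xd4  N=1 Z=0
-- IRQ taken; context saved, return-PC = 11 --
mismatch: R1: reported 0xe6 vs actual 0xf6

BAD = R1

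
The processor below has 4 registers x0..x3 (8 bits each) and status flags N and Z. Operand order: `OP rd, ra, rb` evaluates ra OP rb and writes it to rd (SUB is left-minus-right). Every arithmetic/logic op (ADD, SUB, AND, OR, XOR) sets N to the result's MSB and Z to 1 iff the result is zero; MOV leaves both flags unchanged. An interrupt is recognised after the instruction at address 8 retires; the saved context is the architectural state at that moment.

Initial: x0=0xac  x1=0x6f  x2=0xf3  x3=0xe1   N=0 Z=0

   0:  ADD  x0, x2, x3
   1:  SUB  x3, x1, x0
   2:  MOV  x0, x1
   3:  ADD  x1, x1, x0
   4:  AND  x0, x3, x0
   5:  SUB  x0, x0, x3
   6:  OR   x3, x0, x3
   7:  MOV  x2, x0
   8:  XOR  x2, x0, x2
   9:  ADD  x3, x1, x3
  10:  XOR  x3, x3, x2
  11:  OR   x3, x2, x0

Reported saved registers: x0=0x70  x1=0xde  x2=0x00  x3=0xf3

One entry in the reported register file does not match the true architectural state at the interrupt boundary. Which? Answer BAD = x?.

BAD = x3

after  0: x0=0xd4 x1=0x6f x2=0xf3 x3=0xe1  N=1 Z=0
after  1: x0=0xd4 x1=0x6f x2=0xf3 x3=0x9b  N=1 Z=0
after  2: x0=0x6f x1=0x6f x2=0xf3 x3=0x9b  N=1 Z=0
after  3: x0=0x6f x1=0xde x2=0xf3 x3=0x9b  N=1 Z=0
after  4: x0=0x0b x1=0xde x2=0xf3 x3=0x9b  N=0 Z=0
after  5: x0=0x70 x1=0xde x2=0xf3 x3=0x9b  N=0 Z=0
after  6: x0=0x70 x1=0xde x2=0xf3 x3=0xfb  N=1 Z=0
after  7: x0=0x70 x1=0xde x2=0x70 x3=0xfb  N=1 Z=0
after  8: x0=0x70 x1=0xde x2=0x00 x3=0xfb  N=0 Z=1
-- IRQ taken; context saved, return-PC = 9 --
mismatch: x3: reported 0xf3 vs actual 0xfb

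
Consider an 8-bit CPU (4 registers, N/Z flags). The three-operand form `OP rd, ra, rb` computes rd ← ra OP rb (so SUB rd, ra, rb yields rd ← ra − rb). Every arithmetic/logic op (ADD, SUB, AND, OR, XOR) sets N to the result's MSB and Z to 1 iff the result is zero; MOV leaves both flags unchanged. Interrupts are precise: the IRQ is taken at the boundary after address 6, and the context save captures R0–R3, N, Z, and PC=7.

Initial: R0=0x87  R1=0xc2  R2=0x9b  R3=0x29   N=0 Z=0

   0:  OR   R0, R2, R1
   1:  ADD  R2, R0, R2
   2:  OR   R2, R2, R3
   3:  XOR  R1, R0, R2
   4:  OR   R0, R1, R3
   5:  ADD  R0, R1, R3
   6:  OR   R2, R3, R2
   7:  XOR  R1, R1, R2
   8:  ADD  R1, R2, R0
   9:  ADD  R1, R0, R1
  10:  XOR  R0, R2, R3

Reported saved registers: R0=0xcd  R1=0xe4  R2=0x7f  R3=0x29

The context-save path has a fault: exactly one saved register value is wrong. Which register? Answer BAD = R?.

BAD = R1

after  0: R0=0xdb R1=0xc2 R2=0x9b R3=0x29  N=1 Z=0
after  1: R0=0xdb R1=0xc2 R2=0x76 R3=0x29  N=0 Z=0
after  2: R0=0xdb R1=0xc2 R2=0x7f R3=0x29  N=0 Z=0
after  3: R0=0xdb R1=0xa4 R2=0x7f R3=0x29  N=1 Z=0
after  4: R0=0xad R1=0xa4 R2=0x7f R3=0x29  N=1 Z=0
after  5: R0=0xcd R1=0xa4 R2=0x7f R3=0x29  N=1 Z=0
after  6: R0=0xcd R1=0xa4 R2=0x7f R3=0x29  N=0 Z=0
-- IRQ taken; context saved, return-PC = 7 --
mismatch: R1: reported 0xe4 vs actual 0xa4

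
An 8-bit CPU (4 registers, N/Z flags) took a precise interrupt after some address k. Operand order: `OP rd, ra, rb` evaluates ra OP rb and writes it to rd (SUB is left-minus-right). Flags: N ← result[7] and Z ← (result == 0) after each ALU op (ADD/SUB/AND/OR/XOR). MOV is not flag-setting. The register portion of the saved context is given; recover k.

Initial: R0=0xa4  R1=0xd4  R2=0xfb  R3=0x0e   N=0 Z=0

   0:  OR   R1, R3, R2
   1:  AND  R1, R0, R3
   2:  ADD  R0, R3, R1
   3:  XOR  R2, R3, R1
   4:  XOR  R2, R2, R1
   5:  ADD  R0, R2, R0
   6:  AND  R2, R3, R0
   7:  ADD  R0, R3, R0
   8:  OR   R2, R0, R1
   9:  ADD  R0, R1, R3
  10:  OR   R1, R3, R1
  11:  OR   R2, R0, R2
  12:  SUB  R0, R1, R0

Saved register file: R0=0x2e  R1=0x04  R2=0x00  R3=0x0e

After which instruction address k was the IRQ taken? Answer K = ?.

after  0: R0=0xa4 R1=0xff R2=0xfb R3=0x0e  N=1 Z=0
after  1: R0=0xa4 R1=0x04 R2=0xfb R3=0x0e  N=0 Z=0
after  2: R0=0x12 R1=0x04 R2=0xfb R3=0x0e  N=0 Z=0
after  3: R0=0x12 R1=0x04 R2=0x0a R3=0x0e  N=0 Z=0
after  4: R0=0x12 R1=0x04 R2=0x0e R3=0x0e  N=0 Z=0
after  5: R0=0x20 R1=0x04 R2=0x0e R3=0x0e  N=0 Z=0
after  6: R0=0x20 R1=0x04 R2=0x00 R3=0x0e  N=0 Z=1
after  7: R0=0x2e R1=0x04 R2=0x00 R3=0x0e  N=0 Z=0
-- IRQ taken; context saved, return-PC = 8 --

K = 7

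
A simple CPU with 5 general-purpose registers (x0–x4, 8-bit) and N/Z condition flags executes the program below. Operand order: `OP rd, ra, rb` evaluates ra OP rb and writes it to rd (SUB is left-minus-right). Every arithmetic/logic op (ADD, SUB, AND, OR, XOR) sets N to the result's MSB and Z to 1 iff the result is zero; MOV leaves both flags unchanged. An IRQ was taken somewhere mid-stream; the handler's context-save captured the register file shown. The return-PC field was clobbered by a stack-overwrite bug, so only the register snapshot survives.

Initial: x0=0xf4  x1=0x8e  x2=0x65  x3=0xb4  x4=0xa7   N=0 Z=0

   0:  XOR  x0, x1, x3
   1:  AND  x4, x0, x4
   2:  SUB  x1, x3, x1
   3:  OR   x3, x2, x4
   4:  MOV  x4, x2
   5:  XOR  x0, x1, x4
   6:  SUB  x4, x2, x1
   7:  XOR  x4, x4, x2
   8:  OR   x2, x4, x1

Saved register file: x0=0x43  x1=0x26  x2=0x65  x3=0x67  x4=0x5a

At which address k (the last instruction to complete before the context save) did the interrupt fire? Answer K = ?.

K = 7

after  0: x0=0x3a x1=0x8e x2=0x65 x3=0xb4 x4=0xa7  N=0 Z=0
after  1: x0=0x3a x1=0x8e x2=0x65 x3=0xb4 x4=0x22  N=0 Z=0
after  2: x0=0x3a x1=0x26 x2=0x65 x3=0xb4 x4=0x22  N=0 Z=0
after  3: x0=0x3a x1=0x26 x2=0x65 x3=0x67 x4=0x22  N=0 Z=0
after  4: x0=0x3a x1=0x26 x2=0x65 x3=0x67 x4=0x65  N=0 Z=0
after  5: x0=0x43 x1=0x26 x2=0x65 x3=0x67 x4=0x65  N=0 Z=0
after  6: x0=0x43 x1=0x26 x2=0x65 x3=0x67 x4=0x3f  N=0 Z=0
after  7: x0=0x43 x1=0x26 x2=0x65 x3=0x67 x4=0x5a  N=0 Z=0
-- IRQ taken; context saved, return-PC = 8 --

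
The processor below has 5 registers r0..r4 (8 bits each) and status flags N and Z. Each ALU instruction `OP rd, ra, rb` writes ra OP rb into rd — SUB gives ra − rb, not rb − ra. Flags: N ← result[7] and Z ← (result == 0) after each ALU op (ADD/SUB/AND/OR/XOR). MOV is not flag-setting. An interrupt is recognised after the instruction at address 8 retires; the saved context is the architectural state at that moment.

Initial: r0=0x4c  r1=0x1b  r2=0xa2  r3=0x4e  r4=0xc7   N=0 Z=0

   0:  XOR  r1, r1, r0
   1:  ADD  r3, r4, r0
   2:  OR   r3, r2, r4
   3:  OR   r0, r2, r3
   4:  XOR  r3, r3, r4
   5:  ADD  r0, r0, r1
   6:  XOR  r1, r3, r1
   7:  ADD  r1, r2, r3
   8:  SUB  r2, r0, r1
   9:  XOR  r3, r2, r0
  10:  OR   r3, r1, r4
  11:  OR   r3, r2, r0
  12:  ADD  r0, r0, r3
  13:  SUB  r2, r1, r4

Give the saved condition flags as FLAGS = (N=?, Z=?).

FLAGS = (N=0, Z=0)

after  0: r0=0x4c r1=0x57 r2=0xa2 r3=0x4e r4=0xc7  N=0 Z=0
after  1: r0=0x4c r1=0x57 r2=0xa2 r3=0x13 r4=0xc7  N=0 Z=0
after  2: r0=0x4c r1=0x57 r2=0xa2 r3=0xe7 r4=0xc7  N=1 Z=0
after  3: r0=0xe7 r1=0x57 r2=0xa2 r3=0xe7 r4=0xc7  N=1 Z=0
after  4: r0=0xe7 r1=0x57 r2=0xa2 r3=0x20 r4=0xc7  N=0 Z=0
after  5: r0=0x3e r1=0x57 r2=0xa2 r3=0x20 r4=0xc7  N=0 Z=0
after  6: r0=0x3e r1=0x77 r2=0xa2 r3=0x20 r4=0xc7  N=0 Z=0
after  7: r0=0x3e r1=0xc2 r2=0xa2 r3=0x20 r4=0xc7  N=1 Z=0
after  8: r0=0x3e r1=0xc2 r2=0x7c r3=0x20 r4=0xc7  N=0 Z=0
-- IRQ taken; context saved, return-PC = 9 --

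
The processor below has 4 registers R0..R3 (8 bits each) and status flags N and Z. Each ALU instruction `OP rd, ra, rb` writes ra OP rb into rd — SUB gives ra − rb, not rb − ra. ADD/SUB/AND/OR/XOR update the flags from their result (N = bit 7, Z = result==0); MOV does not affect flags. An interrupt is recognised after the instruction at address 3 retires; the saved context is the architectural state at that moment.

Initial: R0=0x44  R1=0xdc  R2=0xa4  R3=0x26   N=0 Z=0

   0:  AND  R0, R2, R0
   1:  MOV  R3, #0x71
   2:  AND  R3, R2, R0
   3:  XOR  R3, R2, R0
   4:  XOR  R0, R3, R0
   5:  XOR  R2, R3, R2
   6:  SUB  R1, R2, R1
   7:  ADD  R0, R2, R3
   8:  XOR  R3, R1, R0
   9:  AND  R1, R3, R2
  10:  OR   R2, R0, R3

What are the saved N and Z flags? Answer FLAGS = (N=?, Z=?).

after  0: R0=0x04 R1=0xdc R2=0xa4 R3=0x26  N=0 Z=0
after  1: R0=0x04 R1=0xdc R2=0xa4 R3=0x71  N=0 Z=0
after  2: R0=0x04 R1=0xdc R2=0xa4 R3=0x04  N=0 Z=0
after  3: R0=0x04 R1=0xdc R2=0xa4 R3=0xa0  N=1 Z=0
-- IRQ taken; context saved, return-PC = 4 --

FLAGS = (N=1, Z=0)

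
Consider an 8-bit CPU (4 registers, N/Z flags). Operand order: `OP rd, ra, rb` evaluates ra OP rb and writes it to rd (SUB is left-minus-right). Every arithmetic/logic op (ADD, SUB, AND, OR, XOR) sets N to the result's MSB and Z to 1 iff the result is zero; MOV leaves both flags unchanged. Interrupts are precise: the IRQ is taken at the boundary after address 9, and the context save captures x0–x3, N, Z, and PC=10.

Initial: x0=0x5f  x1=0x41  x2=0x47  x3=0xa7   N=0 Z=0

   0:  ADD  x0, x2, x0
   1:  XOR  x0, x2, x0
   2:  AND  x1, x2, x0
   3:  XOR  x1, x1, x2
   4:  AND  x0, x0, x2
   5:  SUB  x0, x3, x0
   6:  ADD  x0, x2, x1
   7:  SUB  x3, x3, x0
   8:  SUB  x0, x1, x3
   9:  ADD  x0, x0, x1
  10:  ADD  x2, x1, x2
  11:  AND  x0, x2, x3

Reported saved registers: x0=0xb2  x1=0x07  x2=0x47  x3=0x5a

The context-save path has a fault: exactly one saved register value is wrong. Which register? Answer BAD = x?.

after  0: x0=0xa6 x1=0x41 x2=0x47 x3=0xa7  N=1 Z=0
after  1: x0=0xe1 x1=0x41 x2=0x47 x3=0xa7  N=1 Z=0
after  2: x0=0xe1 x1=0x41 x2=0x47 x3=0xa7  N=0 Z=0
after  3: x0=0xe1 x1=0x06 x2=0x47 x3=0xa7  N=0 Z=0
after  4: x0=0x41 x1=0x06 x2=0x47 x3=0xa7  N=0 Z=0
after  5: x0=0x66 x1=0x06 x2=0x47 x3=0xa7  N=0 Z=0
after  6: x0=0x4d x1=0x06 x2=0x47 x3=0xa7  N=0 Z=0
after  7: x0=0x4d x1=0x06 x2=0x47 x3=0x5a  N=0 Z=0
after  8: x0=0xac x1=0x06 x2=0x47 x3=0x5a  N=1 Z=0
after  9: x0=0xb2 x1=0x06 x2=0x47 x3=0x5a  N=1 Z=0
-- IRQ taken; context saved, return-PC = 10 --
mismatch: x1: reported 0x07 vs actual 0x06

BAD = x1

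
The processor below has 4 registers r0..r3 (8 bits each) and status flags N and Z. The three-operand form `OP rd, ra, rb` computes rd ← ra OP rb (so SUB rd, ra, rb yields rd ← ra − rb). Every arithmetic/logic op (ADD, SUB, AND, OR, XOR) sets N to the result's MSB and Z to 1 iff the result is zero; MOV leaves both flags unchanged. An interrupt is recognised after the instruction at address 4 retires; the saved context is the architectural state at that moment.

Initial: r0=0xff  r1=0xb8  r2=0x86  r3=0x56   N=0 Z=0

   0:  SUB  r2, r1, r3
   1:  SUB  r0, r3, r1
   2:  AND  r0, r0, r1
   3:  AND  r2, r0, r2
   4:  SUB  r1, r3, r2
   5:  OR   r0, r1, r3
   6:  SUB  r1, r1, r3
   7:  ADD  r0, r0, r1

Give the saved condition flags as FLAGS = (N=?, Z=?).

FLAGS = (N=0, Z=0)

after  0: r0=0xff r1=0xb8 r2=0x62 r3=0x56  N=0 Z=0
after  1: r0=0x9e r1=0xb8 r2=0x62 r3=0x56  N=1 Z=0
after  2: r0=0x98 r1=0xb8 r2=0x62 r3=0x56  N=1 Z=0
after  3: r0=0x98 r1=0xb8 r2=0x00 r3=0x56  N=0 Z=1
after  4: r0=0x98 r1=0x56 r2=0x00 r3=0x56  N=0 Z=0
-- IRQ taken; context saved, return-PC = 5 --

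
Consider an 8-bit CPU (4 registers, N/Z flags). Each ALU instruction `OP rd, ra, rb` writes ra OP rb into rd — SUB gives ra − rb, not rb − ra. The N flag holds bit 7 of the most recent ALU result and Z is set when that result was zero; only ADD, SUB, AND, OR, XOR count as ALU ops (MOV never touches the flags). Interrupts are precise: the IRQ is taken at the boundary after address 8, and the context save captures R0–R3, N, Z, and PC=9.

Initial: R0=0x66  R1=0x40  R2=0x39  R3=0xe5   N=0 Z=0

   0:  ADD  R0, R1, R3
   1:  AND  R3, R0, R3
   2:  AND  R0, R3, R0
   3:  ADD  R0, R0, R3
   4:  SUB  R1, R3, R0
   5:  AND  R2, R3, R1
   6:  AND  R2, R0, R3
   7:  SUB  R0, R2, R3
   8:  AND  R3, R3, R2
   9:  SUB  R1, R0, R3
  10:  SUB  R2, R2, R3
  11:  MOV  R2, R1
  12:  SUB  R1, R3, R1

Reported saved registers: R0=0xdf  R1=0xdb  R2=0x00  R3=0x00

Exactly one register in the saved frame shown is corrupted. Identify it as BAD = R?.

BAD = R0

after  0: R0=0x25 R1=0x40 R2=0x39 R3=0xe5  N=0 Z=0
after  1: R0=0x25 R1=0x40 R2=0x39 R3=0x25  N=0 Z=0
after  2: R0=0x25 R1=0x40 R2=0x39 R3=0x25  N=0 Z=0
after  3: R0=0x4a R1=0x40 R2=0x39 R3=0x25  N=0 Z=0
after  4: R0=0x4a R1=0xdb R2=0x39 R3=0x25  N=1 Z=0
after  5: R0=0x4a R1=0xdb R2=0x01 R3=0x25  N=0 Z=0
after  6: R0=0x4a R1=0xdb R2=0x00 R3=0x25  N=0 Z=1
after  7: R0=0xdb R1=0xdb R2=0x00 R3=0x25  N=1 Z=0
after  8: R0=0xdb R1=0xdb R2=0x00 R3=0x00  N=0 Z=1
-- IRQ taken; context saved, return-PC = 9 --
mismatch: R0: reported 0xdf vs actual 0xdb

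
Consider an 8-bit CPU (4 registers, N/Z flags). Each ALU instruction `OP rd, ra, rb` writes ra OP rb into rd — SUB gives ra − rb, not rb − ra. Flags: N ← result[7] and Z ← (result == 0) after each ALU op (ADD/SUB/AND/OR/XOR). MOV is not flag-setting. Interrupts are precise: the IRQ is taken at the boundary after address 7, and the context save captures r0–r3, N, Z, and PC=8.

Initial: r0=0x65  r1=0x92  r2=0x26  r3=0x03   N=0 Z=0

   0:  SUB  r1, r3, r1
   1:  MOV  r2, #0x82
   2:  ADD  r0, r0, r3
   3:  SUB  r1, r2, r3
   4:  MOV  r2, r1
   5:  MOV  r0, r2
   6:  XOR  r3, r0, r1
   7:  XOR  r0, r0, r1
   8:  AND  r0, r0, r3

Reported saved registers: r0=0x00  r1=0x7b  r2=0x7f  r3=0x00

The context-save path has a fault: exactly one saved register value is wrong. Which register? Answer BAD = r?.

after  0: r0=0x65 r1=0x71 r2=0x26 r3=0x03  N=0 Z=0
after  1: r0=0x65 r1=0x71 r2=0x82 r3=0x03  N=0 Z=0
after  2: r0=0x68 r1=0x71 r2=0x82 r3=0x03  N=0 Z=0
after  3: r0=0x68 r1=0x7f r2=0x82 r3=0x03  N=0 Z=0
after  4: r0=0x68 r1=0x7f r2=0x7f r3=0x03  N=0 Z=0
after  5: r0=0x7f r1=0x7f r2=0x7f r3=0x03  N=0 Z=0
after  6: r0=0x7f r1=0x7f r2=0x7f r3=0x00  N=0 Z=1
after  7: r0=0x00 r1=0x7f r2=0x7f r3=0x00  N=0 Z=1
-- IRQ taken; context saved, return-PC = 8 --
mismatch: r1: reported 0x7b vs actual 0x7f

BAD = r1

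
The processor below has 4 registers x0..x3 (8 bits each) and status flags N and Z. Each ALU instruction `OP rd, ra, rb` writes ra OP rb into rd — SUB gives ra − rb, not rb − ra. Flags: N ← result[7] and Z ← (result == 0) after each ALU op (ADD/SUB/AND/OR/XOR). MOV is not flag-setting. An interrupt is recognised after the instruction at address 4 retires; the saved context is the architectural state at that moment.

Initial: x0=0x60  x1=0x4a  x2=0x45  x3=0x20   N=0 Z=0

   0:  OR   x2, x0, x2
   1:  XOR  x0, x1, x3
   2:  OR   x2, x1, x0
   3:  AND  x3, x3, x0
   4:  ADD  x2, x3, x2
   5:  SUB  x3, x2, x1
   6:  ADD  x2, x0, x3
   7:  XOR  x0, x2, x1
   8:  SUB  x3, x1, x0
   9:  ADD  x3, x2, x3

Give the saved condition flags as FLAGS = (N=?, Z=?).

FLAGS = (N=1, Z=0)

after  0: x0=0x60 x1=0x4a x2=0x65 x3=0x20  N=0 Z=0
after  1: x0=0x6a x1=0x4a x2=0x65 x3=0x20  N=0 Z=0
after  2: x0=0x6a x1=0x4a x2=0x6a x3=0x20  N=0 Z=0
after  3: x0=0x6a x1=0x4a x2=0x6a x3=0x20  N=0 Z=0
after  4: x0=0x6a x1=0x4a x2=0x8a x3=0x20  N=1 Z=0
-- IRQ taken; context saved, return-PC = 5 --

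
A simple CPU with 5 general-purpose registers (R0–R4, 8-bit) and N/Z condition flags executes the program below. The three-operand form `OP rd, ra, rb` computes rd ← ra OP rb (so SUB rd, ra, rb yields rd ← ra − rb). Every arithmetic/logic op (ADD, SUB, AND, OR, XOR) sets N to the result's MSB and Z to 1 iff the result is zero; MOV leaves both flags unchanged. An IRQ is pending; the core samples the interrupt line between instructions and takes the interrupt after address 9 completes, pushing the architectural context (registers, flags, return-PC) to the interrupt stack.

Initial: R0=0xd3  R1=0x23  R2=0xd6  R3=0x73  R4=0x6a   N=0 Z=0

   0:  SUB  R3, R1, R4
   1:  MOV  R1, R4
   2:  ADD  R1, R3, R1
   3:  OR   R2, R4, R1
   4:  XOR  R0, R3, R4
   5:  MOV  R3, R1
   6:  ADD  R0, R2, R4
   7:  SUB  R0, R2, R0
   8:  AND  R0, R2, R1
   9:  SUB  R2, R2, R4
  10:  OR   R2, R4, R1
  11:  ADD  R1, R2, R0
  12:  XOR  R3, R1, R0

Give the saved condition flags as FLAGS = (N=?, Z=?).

after  0: R0=0xd3 R1=0x23 R2=0xd6 R3=0xb9 R4=0x6a  N=1 Z=0
after  1: R0=0xd3 R1=0x6a R2=0xd6 R3=0xb9 R4=0x6a  N=1 Z=0
after  2: R0=0xd3 R1=0x23 R2=0xd6 R3=0xb9 R4=0x6a  N=0 Z=0
after  3: R0=0xd3 R1=0x23 R2=0x6b R3=0xb9 R4=0x6a  N=0 Z=0
after  4: R0=0xd3 R1=0x23 R2=0x6b R3=0xb9 R4=0x6a  N=1 Z=0
after  5: R0=0xd3 R1=0x23 R2=0x6b R3=0x23 R4=0x6a  N=1 Z=0
after  6: R0=0xd5 R1=0x23 R2=0x6b R3=0x23 R4=0x6a  N=1 Z=0
after  7: R0=0x96 R1=0x23 R2=0x6b R3=0x23 R4=0x6a  N=1 Z=0
after  8: R0=0x23 R1=0x23 R2=0x6b R3=0x23 R4=0x6a  N=0 Z=0
after  9: R0=0x23 R1=0x23 R2=0x01 R3=0x23 R4=0x6a  N=0 Z=0
-- IRQ taken; context saved, return-PC = 10 --

FLAGS = (N=0, Z=0)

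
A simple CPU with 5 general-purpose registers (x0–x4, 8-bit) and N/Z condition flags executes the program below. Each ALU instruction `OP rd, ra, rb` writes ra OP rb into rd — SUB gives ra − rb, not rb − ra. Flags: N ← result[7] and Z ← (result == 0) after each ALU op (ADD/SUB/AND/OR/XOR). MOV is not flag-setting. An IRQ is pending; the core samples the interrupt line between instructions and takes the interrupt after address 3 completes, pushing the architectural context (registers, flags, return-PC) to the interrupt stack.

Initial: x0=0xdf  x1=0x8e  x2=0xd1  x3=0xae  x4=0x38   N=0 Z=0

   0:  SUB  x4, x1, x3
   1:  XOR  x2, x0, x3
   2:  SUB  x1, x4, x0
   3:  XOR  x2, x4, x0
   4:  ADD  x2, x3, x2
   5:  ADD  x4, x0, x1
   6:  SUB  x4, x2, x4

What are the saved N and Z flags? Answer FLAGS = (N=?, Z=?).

after  0: x0=0xdf x1=0x8e x2=0xd1 x3=0xae x4=0xe0  N=1 Z=0
after  1: x0=0xdf x1=0x8e x2=0x71 x3=0xae x4=0xe0  N=0 Z=0
after  2: x0=0xdf x1=0x01 x2=0x71 x3=0xae x4=0xe0  N=0 Z=0
after  3: x0=0xdf x1=0x01 x2=0x3f x3=0xae x4=0xe0  N=0 Z=0
-- IRQ taken; context saved, return-PC = 4 --

FLAGS = (N=0, Z=0)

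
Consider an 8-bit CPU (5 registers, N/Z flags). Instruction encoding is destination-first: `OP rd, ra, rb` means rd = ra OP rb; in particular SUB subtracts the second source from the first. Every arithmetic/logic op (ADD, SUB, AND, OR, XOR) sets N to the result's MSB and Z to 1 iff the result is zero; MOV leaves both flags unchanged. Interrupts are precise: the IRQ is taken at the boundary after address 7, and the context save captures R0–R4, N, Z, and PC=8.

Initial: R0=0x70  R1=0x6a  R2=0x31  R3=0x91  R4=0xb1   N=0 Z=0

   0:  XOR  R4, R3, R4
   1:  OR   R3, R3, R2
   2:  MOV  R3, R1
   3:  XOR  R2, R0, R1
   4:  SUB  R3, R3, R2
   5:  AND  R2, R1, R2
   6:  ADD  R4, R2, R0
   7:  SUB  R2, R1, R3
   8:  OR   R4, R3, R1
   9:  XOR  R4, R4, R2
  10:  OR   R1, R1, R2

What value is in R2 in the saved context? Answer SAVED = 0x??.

after  0: R0=0x70 R1=0x6a R2=0x31 R3=0x91 R4=0x20  N=0 Z=0
after  1: R0=0x70 R1=0x6a R2=0x31 R3=0xb1 R4=0x20  N=1 Z=0
after  2: R0=0x70 R1=0x6a R2=0x31 R3=0x6a R4=0x20  N=1 Z=0
after  3: R0=0x70 R1=0x6a R2=0x1a R3=0x6a R4=0x20  N=0 Z=0
after  4: R0=0x70 R1=0x6a R2=0x1a R3=0x50 R4=0x20  N=0 Z=0
after  5: R0=0x70 R1=0x6a R2=0x0a R3=0x50 R4=0x20  N=0 Z=0
after  6: R0=0x70 R1=0x6a R2=0x0a R3=0x50 R4=0x7a  N=0 Z=0
after  7: R0=0x70 R1=0x6a R2=0x1a R3=0x50 R4=0x7a  N=0 Z=0
-- IRQ taken; context saved, return-PC = 8 --

SAVED = 0x1a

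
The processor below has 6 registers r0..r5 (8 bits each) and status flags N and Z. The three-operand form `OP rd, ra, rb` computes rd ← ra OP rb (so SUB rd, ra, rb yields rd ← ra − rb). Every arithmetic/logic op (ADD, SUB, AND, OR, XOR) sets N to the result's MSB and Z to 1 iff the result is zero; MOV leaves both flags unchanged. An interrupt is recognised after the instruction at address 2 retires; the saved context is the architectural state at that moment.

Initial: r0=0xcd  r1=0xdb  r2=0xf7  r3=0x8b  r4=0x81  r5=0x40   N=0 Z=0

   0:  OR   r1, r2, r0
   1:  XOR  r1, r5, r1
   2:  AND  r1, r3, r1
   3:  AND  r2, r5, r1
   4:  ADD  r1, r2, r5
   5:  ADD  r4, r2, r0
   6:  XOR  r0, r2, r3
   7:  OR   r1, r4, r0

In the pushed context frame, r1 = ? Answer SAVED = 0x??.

after  0: r0=0xcd r1=0xff r2=0xf7 r3=0x8b r4=0x81 r5=0x40  N=1 Z=0
after  1: r0=0xcd r1=0xbf r2=0xf7 r3=0x8b r4=0x81 r5=0x40  N=1 Z=0
after  2: r0=0xcd r1=0x8b r2=0xf7 r3=0x8b r4=0x81 r5=0x40  N=1 Z=0
-- IRQ taken; context saved, return-PC = 3 --

SAVED = 0x8b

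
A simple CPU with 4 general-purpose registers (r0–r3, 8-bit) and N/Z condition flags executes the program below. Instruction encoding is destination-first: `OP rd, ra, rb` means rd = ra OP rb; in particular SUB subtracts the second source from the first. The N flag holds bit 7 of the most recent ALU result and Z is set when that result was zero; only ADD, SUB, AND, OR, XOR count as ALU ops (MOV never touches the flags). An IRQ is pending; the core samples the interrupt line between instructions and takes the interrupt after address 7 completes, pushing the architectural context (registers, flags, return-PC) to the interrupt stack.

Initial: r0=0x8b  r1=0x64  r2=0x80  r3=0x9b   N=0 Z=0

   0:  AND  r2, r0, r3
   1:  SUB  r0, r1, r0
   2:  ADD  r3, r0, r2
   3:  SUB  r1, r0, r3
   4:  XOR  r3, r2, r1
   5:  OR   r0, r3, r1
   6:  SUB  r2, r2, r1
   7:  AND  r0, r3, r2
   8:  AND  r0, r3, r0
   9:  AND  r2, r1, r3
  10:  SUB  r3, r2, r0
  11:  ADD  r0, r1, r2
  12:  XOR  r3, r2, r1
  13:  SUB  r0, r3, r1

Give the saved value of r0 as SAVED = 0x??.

after  0: r0=0x8b r1=0x64 r2=0x8b r3=0x9b  N=1 Z=0
after  1: r0=0xd9 r1=0x64 r2=0x8b r3=0x9b  N=1 Z=0
after  2: r0=0xd9 r1=0x64 r2=0x8b r3=0x64  N=0 Z=0
after  3: r0=0xd9 r1=0x75 r2=0x8b r3=0x64  N=0 Z=0
after  4: r0=0xd9 r1=0x75 r2=0x8b r3=0xfe  N=1 Z=0
after  5: r0=0xff r1=0x75 r2=0x8b r3=0xfe  N=1 Z=0
after  6: r0=0xff r1=0x75 r2=0x16 r3=0xfe  N=0 Z=0
after  7: r0=0x16 r1=0x75 r2=0x16 r3=0xfe  N=0 Z=0
-- IRQ taken; context saved, return-PC = 8 --

SAVED = 0x16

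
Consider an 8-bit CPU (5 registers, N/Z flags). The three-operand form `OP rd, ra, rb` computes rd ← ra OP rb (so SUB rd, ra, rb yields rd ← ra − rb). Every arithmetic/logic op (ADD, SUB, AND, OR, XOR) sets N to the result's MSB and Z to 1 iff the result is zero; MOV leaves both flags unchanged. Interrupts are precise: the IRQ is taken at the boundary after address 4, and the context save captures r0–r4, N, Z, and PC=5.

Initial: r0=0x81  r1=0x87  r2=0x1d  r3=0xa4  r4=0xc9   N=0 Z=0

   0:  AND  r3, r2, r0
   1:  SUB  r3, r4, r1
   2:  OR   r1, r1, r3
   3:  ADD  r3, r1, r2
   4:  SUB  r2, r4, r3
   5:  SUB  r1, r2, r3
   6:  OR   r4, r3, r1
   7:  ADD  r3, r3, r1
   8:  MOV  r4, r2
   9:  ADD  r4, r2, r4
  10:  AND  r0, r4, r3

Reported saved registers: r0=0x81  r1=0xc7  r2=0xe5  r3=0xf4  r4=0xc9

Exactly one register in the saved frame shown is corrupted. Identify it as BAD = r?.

after  0: r0=0x81 r1=0x87 r2=0x1d r3=0x01 r4=0xc9  N=0 Z=0
after  1: r0=0x81 r1=0x87 r2=0x1d r3=0x42 r4=0xc9  N=0 Z=0
after  2: r0=0x81 r1=0xc7 r2=0x1d r3=0x42 r4=0xc9  N=1 Z=0
after  3: r0=0x81 r1=0xc7 r2=0x1d r3=0xe4 r4=0xc9  N=1 Z=0
after  4: r0=0x81 r1=0xc7 r2=0xe5 r3=0xe4 r4=0xc9  N=1 Z=0
-- IRQ taken; context saved, return-PC = 5 --
mismatch: r3: reported 0xf4 vs actual 0xe4

BAD = r3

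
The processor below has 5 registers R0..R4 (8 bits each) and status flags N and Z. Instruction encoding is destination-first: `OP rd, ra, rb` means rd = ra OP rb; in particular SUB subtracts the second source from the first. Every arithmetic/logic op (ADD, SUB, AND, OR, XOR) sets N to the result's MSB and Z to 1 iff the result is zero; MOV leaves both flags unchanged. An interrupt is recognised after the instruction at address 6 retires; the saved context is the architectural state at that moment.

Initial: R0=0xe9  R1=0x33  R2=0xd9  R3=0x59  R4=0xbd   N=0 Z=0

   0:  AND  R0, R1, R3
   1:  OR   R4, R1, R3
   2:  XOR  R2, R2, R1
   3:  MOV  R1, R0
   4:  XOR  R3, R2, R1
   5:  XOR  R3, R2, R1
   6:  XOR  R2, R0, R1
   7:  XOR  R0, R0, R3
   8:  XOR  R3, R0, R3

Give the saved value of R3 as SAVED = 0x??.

after  0: R0=0x11 R1=0x33 R2=0xd9 R3=0x59 R4=0xbd  N=0 Z=0
after  1: R0=0x11 R1=0x33 R2=0xd9 R3=0x59 R4=0x7b  N=0 Z=0
after  2: R0=0x11 R1=0x33 R2=0xea R3=0x59 R4=0x7b  N=1 Z=0
after  3: R0=0x11 R1=0x11 R2=0xea R3=0x59 R4=0x7b  N=1 Z=0
after  4: R0=0x11 R1=0x11 R2=0xea R3=0xfb R4=0x7b  N=1 Z=0
after  5: R0=0x11 R1=0x11 R2=0xea R3=0xfb R4=0x7b  N=1 Z=0
after  6: R0=0x11 R1=0x11 R2=0x00 R3=0xfb R4=0x7b  N=0 Z=1
-- IRQ taken; context saved, return-PC = 7 --

SAVED = 0xfb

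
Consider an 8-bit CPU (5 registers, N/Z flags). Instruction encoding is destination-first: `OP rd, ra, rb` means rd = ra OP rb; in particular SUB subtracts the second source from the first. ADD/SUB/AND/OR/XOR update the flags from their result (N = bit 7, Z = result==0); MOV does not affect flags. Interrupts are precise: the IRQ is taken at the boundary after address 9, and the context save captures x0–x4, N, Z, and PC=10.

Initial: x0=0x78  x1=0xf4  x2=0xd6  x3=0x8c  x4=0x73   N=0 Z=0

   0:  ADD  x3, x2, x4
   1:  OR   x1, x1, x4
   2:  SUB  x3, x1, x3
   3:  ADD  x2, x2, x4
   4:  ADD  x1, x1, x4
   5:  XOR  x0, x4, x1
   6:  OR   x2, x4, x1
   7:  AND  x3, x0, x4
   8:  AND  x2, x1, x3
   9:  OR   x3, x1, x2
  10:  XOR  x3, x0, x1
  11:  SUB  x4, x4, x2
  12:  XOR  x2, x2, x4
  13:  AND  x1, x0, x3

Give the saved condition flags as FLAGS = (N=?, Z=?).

after  0: x0=0x78 x1=0xf4 x2=0xd6 x3=0x49 x4=0x73  N=0 Z=0
after  1: x0=0x78 x1=0xf7 x2=0xd6 x3=0x49 x4=0x73  N=1 Z=0
after  2: x0=0x78 x1=0xf7 x2=0xd6 x3=0xae x4=0x73  N=1 Z=0
after  3: x0=0x78 x1=0xf7 x2=0x49 x3=0xae x4=0x73  N=0 Z=0
after  4: x0=0x78 x1=0x6a x2=0x49 x3=0xae x4=0x73  N=0 Z=0
after  5: x0=0x19 x1=0x6a x2=0x49 x3=0xae x4=0x73  N=0 Z=0
after  6: x0=0x19 x1=0x6a x2=0x7b x3=0xae x4=0x73  N=0 Z=0
after  7: x0=0x19 x1=0x6a x2=0x7b x3=0x11 x4=0x73  N=0 Z=0
after  8: x0=0x19 x1=0x6a x2=0x00 x3=0x11 x4=0x73  N=0 Z=1
after  9: x0=0x19 x1=0x6a x2=0x00 x3=0x6a x4=0x73  N=0 Z=0
-- IRQ taken; context saved, return-PC = 10 --

FLAGS = (N=0, Z=0)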